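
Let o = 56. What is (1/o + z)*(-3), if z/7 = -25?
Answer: 29397/56 ≈ 524.95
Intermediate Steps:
z = -175 (z = 7*(-25) = -175)
(1/o + z)*(-3) = (1/56 - 175)*(-3) = -9799/56*(-3) = 29397/56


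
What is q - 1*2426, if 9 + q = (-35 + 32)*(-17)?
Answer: -2384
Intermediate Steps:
q = 42 (q = -9 + (-35 + 32)*(-17) = -9 - 3*(-17) = -9 + 51 = 42)
q - 1*2426 = 42 - 1*2426 = 42 - 2426 = -2384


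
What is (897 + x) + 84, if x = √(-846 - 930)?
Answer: 981 + 4*I*√111 ≈ 981.0 + 42.143*I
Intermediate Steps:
x = 4*I*√111 (x = √(-1776) = 4*I*√111 ≈ 42.143*I)
(897 + x) + 84 = (897 + 4*I*√111) + 84 = 981 + 4*I*√111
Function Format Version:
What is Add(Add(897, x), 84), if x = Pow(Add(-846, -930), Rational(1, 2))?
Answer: Add(981, Mul(4, I, Pow(111, Rational(1, 2)))) ≈ Add(981.00, Mul(42.143, I))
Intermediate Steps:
x = Mul(4, I, Pow(111, Rational(1, 2))) (x = Pow(-1776, Rational(1, 2)) = Mul(4, I, Pow(111, Rational(1, 2))) ≈ Mul(42.143, I))
Add(Add(897, x), 84) = Add(Add(897, Mul(4, I, Pow(111, Rational(1, 2)))), 84) = Add(981, Mul(4, I, Pow(111, Rational(1, 2))))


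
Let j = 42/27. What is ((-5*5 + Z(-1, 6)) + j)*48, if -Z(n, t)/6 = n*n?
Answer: -4240/3 ≈ -1413.3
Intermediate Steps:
Z(n, t) = -6*n**2 (Z(n, t) = -6*n*n = -6*n**2)
j = 14/9 (j = 42*(1/27) = 14/9 ≈ 1.5556)
((-5*5 + Z(-1, 6)) + j)*48 = ((-5*5 - 6*(-1)**2) + 14/9)*48 = ((-25 - 6*1) + 14/9)*48 = ((-25 - 6) + 14/9)*48 = (-31 + 14/9)*48 = -265/9*48 = -4240/3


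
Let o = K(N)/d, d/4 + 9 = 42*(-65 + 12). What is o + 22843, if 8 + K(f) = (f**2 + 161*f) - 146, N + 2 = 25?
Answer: 102106171/4470 ≈ 22843.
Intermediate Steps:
N = 23 (N = -2 + 25 = 23)
d = -8940 (d = -36 + 4*(42*(-65 + 12)) = -36 + 4*(42*(-53)) = -36 + 4*(-2226) = -36 - 8904 = -8940)
K(f) = -154 + f**2 + 161*f (K(f) = -8 + ((f**2 + 161*f) - 146) = -8 + (-146 + f**2 + 161*f) = -154 + f**2 + 161*f)
o = -2039/4470 (o = (-154 + 23**2 + 161*23)/(-8940) = (-154 + 529 + 3703)*(-1/8940) = 4078*(-1/8940) = -2039/4470 ≈ -0.45615)
o + 22843 = -2039/4470 + 22843 = 102106171/4470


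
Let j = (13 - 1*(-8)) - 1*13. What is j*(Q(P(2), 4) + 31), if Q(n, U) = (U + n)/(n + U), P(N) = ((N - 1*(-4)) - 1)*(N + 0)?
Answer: 256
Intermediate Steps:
P(N) = N*(3 + N) (P(N) = ((N + 4) - 1)*N = ((4 + N) - 1)*N = (3 + N)*N = N*(3 + N))
Q(n, U) = 1 (Q(n, U) = (U + n)/(U + n) = 1)
j = 8 (j = (13 + 8) - 13 = 21 - 13 = 8)
j*(Q(P(2), 4) + 31) = 8*(1 + 31) = 8*32 = 256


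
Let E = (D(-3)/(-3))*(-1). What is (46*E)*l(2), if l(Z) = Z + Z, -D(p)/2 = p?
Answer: 368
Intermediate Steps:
D(p) = -2*p
E = 2 (E = (-2*(-3)/(-3))*(-1) = (6*(-⅓))*(-1) = -2*(-1) = 2)
l(Z) = 2*Z
(46*E)*l(2) = (46*2)*(2*2) = 92*4 = 368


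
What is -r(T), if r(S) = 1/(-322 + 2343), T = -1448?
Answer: -1/2021 ≈ -0.00049480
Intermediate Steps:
r(S) = 1/2021
-r(T) = -1*1/2021 = -1/2021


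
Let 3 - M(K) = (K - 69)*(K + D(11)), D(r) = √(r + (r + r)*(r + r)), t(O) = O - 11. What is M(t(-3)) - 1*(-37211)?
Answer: 36052 + 249*√55 ≈ 37899.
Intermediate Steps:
t(O) = -11 + O
D(r) = √(r + 4*r²) (D(r) = √(r + (2*r)*(2*r)) = √(r + 4*r²))
M(K) = 3 - (-69 + K)*(K + 3*√55) (M(K) = 3 - (K - 69)*(K + √(11*(1 + 4*11))) = 3 - (-69 + K)*(K + √(11*(1 + 44))) = 3 - (-69 + K)*(K + √(11*45)) = 3 - (-69 + K)*(K + √495) = 3 - (-69 + K)*(K + 3*√55))
M(t(-3)) - 1*(-37211) = (3 - (-11 - 3)² + 69*(-11 - 3) + 207*√55 - 3*(-11 - 3)*√55) - 1*(-37211) = (3 - 1*(-14)² + 69*(-14) + 207*√55 - 3*(-14)*√55) + 37211 = (3 - 1*196 - 966 + 207*√55 + 42*√55) + 37211 = (3 - 196 - 966 + 207*√55 + 42*√55) + 37211 = (-1159 + 249*√55) + 37211 = 36052 + 249*√55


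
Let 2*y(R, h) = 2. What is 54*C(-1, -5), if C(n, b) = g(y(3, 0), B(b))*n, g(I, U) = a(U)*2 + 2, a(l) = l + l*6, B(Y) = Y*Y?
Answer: -19008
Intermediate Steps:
y(R, h) = 1 (y(R, h) = (½)*2 = 1)
B(Y) = Y²
a(l) = 7*l (a(l) = l + 6*l = 7*l)
g(I, U) = 2 + 14*U (g(I, U) = (7*U)*2 + 2 = 14*U + 2 = 2 + 14*U)
C(n, b) = n*(2 + 14*b²) (C(n, b) = (2 + 14*b²)*n = n*(2 + 14*b²))
54*C(-1, -5) = 54*(2*(-1)*(1 + 7*(-5)²)) = 54*(2*(-1)*(1 + 7*25)) = 54*(2*(-1)*(1 + 175)) = 54*(2*(-1)*176) = 54*(-352) = -19008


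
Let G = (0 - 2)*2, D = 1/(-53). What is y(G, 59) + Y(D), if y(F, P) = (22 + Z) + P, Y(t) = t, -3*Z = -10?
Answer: 13406/159 ≈ 84.314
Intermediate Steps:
D = -1/53 ≈ -0.018868
Z = 10/3 (Z = -⅓*(-10) = 10/3 ≈ 3.3333)
G = -4 (G = -2*2 = -4)
y(F, P) = 76/3 + P (y(F, P) = (22 + 10/3) + P = 76/3 + P)
y(G, 59) + Y(D) = (76/3 + 59) - 1/53 = 253/3 - 1/53 = 13406/159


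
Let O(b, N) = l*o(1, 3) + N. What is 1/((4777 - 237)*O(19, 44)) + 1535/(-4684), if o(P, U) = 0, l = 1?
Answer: -76656729/233918960 ≈ -0.32771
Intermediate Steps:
O(b, N) = N (O(b, N) = 1*0 + N = 0 + N = N)
1/((4777 - 237)*O(19, 44)) + 1535/(-4684) = 1/((4777 - 237)*44) + 1535/(-4684) = (1/44)/4540 + 1535*(-1/4684) = (1/4540)*(1/44) - 1535/4684 = 1/199760 - 1535/4684 = -76656729/233918960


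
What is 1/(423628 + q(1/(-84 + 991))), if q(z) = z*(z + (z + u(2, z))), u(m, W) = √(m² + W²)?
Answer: 286690832422550526/121450263958197225238879 - 822649*√3290597/121450263958197225238879 ≈ 2.3606e-6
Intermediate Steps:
u(m, W) = √(W² + m²)
q(z) = z*(√(4 + z²) + 2*z) (q(z) = z*(z + (z + √(z² + 2²))) = z*(z + (z + √(z² + 4))) = z*(z + (z + √(4 + z²))) = z*(√(4 + z²) + 2*z))
1/(423628 + q(1/(-84 + 991))) = 1/(423628 + (√(4 + (1/(-84 + 991))²) + 2/(-84 + 991))/(-84 + 991)) = 1/(423628 + (√(4 + (1/907)²) + 2/907)/907) = 1/(423628 + (√(4 + (1/907)²) + 2*(1/907))/907) = 1/(423628 + (√(4 + 1/822649) + 2/907)/907) = 1/(423628 + (√(3290597/822649) + 2/907)/907) = 1/(423628 + (√3290597/907 + 2/907)/907) = 1/(423628 + (2/907 + √3290597/907)/907) = 1/(423628 + (2/822649 + √3290597/822649)) = 1/(348497150574/822649 + √3290597/822649)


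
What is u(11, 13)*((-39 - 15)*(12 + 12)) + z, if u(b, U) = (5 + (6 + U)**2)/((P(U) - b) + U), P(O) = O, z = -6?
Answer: -158142/5 ≈ -31628.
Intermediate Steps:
u(b, U) = (5 + (6 + U)**2)/(-b + 2*U) (u(b, U) = (5 + (6 + U)**2)/((U - b) + U) = (5 + (6 + U)**2)/(-b + 2*U))
u(11, 13)*((-39 - 15)*(12 + 12)) + z = ((5 + (6 + 13)**2)/(-1*11 + 2*13))*((-39 - 15)*(12 + 12)) - 6 = ((5 + 19**2)/(-11 + 26))*(-54*24) - 6 = ((5 + 361)/15)*(-1296) - 6 = ((1/15)*366)*(-1296) - 6 = (122/5)*(-1296) - 6 = -158112/5 - 6 = -158142/5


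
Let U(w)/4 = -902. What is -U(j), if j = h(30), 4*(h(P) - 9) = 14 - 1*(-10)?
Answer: 3608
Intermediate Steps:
h(P) = 15 (h(P) = 9 + (14 - 1*(-10))/4 = 9 + (14 + 10)/4 = 9 + (¼)*24 = 9 + 6 = 15)
j = 15
U(w) = -3608 (U(w) = 4*(-902) = -3608)
-U(j) = -1*(-3608) = 3608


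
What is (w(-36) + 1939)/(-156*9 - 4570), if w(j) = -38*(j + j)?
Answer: -4675/5974 ≈ -0.78256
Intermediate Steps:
w(j) = -76*j
(w(-36) + 1939)/(-156*9 - 4570) = (-76*(-36) + 1939)/(-156*9 - 4570) = (2736 + 1939)/(-1404 - 4570) = 4675/(-5974) = 4675*(-1/5974) = -4675/5974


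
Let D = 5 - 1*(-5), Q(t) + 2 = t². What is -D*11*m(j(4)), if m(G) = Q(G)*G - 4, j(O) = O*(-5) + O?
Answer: 447480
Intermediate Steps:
Q(t) = -2 + t²
D = 10 (D = 5 + 5 = 10)
j(O) = -4*O (j(O) = -5*O + O = -4*O)
m(G) = -4 + G*(-2 + G²) (m(G) = (-2 + G²)*G - 4 = G*(-2 + G²) - 4 = -4 + G*(-2 + G²))
-D*11*m(j(4)) = -10*11*(-4 + (-4*4)*(-2 + (-4*4)²)) = -110*(-4 - 16*(-2 + (-16)²)) = -110*(-4 - 16*(-2 + 256)) = -110*(-4 - 16*254) = -110*(-4 - 4064) = -110*(-4068) = -1*(-447480) = 447480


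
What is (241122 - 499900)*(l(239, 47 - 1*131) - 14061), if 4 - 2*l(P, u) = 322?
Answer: 3679823160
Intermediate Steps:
l(P, u) = -159 (l(P, u) = 2 - ½*322 = 2 - 161 = -159)
(241122 - 499900)*(l(239, 47 - 1*131) - 14061) = (241122 - 499900)*(-159 - 14061) = -258778*(-14220) = 3679823160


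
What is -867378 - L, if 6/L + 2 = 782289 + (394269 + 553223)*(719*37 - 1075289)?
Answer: -861844833733474044/993620813225 ≈ -8.6738e+5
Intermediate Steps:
L = -6/993620813225 (L = 6/(-2 + (782289 + (394269 + 553223)*(719*37 - 1075289))) = 6/(-2 + (782289 + 947492*(26603 - 1075289))) = 6/(-2 + (782289 + 947492*(-1048686))) = 6/(-2 + (782289 - 993621595512)) = 6/(-2 - 993620813223) = 6/(-993620813225) = 6*(-1/993620813225) = -6/993620813225 ≈ -6.0385e-12)
-867378 - L = -867378 - 1*(-6/993620813225) = -867378 + 6/993620813225 = -861844833733474044/993620813225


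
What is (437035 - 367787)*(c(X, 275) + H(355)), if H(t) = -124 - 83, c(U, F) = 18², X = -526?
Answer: 8102016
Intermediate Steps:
c(U, F) = 324
H(t) = -207
(437035 - 367787)*(c(X, 275) + H(355)) = (437035 - 367787)*(324 - 207) = 69248*117 = 8102016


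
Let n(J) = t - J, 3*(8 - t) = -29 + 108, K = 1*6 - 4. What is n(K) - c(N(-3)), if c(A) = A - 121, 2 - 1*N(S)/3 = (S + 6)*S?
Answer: 203/3 ≈ 67.667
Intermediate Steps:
K = 2 (K = 6 - 4 = 2)
N(S) = 6 - 3*S*(6 + S) (N(S) = 6 - 3*(S + 6)*S = 6 - 3*(6 + S)*S = 6 - 3*S*(6 + S))
c(A) = -121 + A
t = -55/3 (t = 8 - (-29 + 108)/3 = 8 - ⅓*79 = 8 - 79/3 = -55/3 ≈ -18.333)
n(J) = -55/3 - J
n(K) - c(N(-3)) = (-55/3 - 1*2) - (-121 + (6 - 18*(-3) - 3*(-3)²)) = (-55/3 - 2) - (-121 + (6 + 54 - 3*9)) = -61/3 - (-121 + (6 + 54 - 27)) = -61/3 - (-121 + 33) = -61/3 - 1*(-88) = -61/3 + 88 = 203/3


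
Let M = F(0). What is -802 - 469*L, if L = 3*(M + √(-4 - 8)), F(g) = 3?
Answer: -5023 - 2814*I*√3 ≈ -5023.0 - 4874.0*I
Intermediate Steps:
M = 3
L = 9 + 6*I*√3 (L = 3*(3 + √(-4 - 8)) = 3*(3 + √(-12)) = 3*(3 + 2*I*√3) = 9 + 6*I*√3 ≈ 9.0 + 10.392*I)
-802 - 469*L = -802 - 469*(9 + 6*I*√3) = -802 + (-4221 - 2814*I*√3) = -5023 - 2814*I*√3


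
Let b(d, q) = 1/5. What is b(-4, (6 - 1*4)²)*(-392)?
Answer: -392/5 ≈ -78.400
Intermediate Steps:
b(d, q) = ⅕
b(-4, (6 - 1*4)²)*(-392) = (⅕)*(-392) = -392/5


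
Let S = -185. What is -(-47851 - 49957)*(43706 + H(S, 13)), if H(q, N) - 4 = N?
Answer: 4276459184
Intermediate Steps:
H(q, N) = 4 + N
-(-47851 - 49957)*(43706 + H(S, 13)) = -(-47851 - 49957)*(43706 + (4 + 13)) = -(-97808)*(43706 + 17) = -(-97808)*43723 = -1*(-4276459184) = 4276459184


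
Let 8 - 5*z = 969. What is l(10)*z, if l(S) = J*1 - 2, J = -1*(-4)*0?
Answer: 1922/5 ≈ 384.40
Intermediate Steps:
J = 0 (J = 4*0 = 0)
z = -961/5 (z = 8/5 - ⅕*969 = 8/5 - 969/5 = -961/5 ≈ -192.20)
l(S) = -2 (l(S) = 0*1 - 2 = 0 - 2 = -2)
l(10)*z = -2*(-961/5) = 1922/5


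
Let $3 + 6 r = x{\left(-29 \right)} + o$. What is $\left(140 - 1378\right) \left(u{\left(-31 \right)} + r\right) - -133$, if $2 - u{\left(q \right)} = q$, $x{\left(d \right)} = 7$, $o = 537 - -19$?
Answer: $- \frac{468803}{3} \approx -1.5627 \cdot 10^{5}$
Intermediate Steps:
$o = 556$ ($o = 537 + 19 = 556$)
$u{\left(q \right)} = 2 - q$
$r = \frac{280}{3}$ ($r = - \frac{1}{2} + \frac{7 + 556}{6} = - \frac{1}{2} + \frac{1}{6} \cdot 563 = - \frac{1}{2} + \frac{563}{6} = \frac{280}{3} \approx 93.333$)
$\left(140 - 1378\right) \left(u{\left(-31 \right)} + r\right) - -133 = \left(140 - 1378\right) \left(\left(2 - -31\right) + \frac{280}{3}\right) - -133 = - 1238 \left(\left(2 + 31\right) + \frac{280}{3}\right) + 133 = - 1238 \left(33 + \frac{280}{3}\right) + 133 = \left(-1238\right) \frac{379}{3} + 133 = - \frac{469202}{3} + 133 = - \frac{468803}{3}$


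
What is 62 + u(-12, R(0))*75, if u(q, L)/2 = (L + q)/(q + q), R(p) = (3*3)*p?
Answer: 137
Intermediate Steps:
R(p) = 9*p
u(q, L) = (L + q)/q (u(q, L) = 2*((L + q)/(q + q)) = 2*((L + q)/((2*q))) = 2*((L + q)*(1/(2*q))) = 2*((L + q)/(2*q)) = (L + q)/q)
62 + u(-12, R(0))*75 = 62 + ((9*0 - 12)/(-12))*75 = 62 - (0 - 12)/12*75 = 62 - 1/12*(-12)*75 = 62 + 1*75 = 62 + 75 = 137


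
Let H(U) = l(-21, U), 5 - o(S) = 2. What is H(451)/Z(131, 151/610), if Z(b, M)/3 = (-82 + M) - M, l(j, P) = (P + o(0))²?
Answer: -103058/123 ≈ -837.87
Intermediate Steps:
o(S) = 3 (o(S) = 5 - 1*2 = 5 - 2 = 3)
l(j, P) = (3 + P)² (l(j, P) = (P + 3)² = (3 + P)²)
H(U) = (3 + U)²
Z(b, M) = -246 (Z(b, M) = 3*((-82 + M) - M) = 3*(-82) = -246)
H(451)/Z(131, 151/610) = (3 + 451)²/(-246) = 454²*(-1/246) = 206116*(-1/246) = -103058/123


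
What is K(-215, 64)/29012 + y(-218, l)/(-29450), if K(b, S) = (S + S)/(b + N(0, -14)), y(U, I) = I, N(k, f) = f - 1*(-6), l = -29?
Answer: 45962751/47632989550 ≈ 0.00096493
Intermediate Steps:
N(k, f) = 6 + f (N(k, f) = f + 6 = 6 + f)
K(b, S) = 2*S/(-8 + b) (K(b, S) = (S + S)/(b + (6 - 14)) = (2*S)/(b - 8) = (2*S)/(-8 + b) = 2*S/(-8 + b))
K(-215, 64)/29012 + y(-218, l)/(-29450) = (2*64/(-8 - 215))/29012 - 29/(-29450) = (2*64/(-223))*(1/29012) - 29*(-1/29450) = (2*64*(-1/223))*(1/29012) + 29/29450 = -128/223*1/29012 + 29/29450 = -32/1617419 + 29/29450 = 45962751/47632989550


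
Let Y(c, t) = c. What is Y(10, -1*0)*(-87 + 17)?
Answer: -700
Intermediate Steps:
Y(10, -1*0)*(-87 + 17) = 10*(-87 + 17) = 10*(-70) = -700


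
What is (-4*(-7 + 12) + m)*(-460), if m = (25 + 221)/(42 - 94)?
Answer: 147890/13 ≈ 11376.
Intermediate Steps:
m = -123/26 (m = 246/(-52) = 246*(-1/52) = -123/26 ≈ -4.7308)
(-4*(-7 + 12) + m)*(-460) = (-4*(-7 + 12) - 123/26)*(-460) = (-4*5 - 123/26)*(-460) = (-20 - 123/26)*(-460) = -643/26*(-460) = 147890/13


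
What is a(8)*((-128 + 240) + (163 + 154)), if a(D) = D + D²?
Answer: 30888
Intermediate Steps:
a(8)*((-128 + 240) + (163 + 154)) = (8*(1 + 8))*((-128 + 240) + (163 + 154)) = (8*9)*(112 + 317) = 72*429 = 30888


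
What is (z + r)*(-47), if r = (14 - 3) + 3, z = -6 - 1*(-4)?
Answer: -564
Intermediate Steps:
z = -2 (z = -6 + 4 = -2)
r = 14 (r = 11 + 3 = 14)
(z + r)*(-47) = (-2 + 14)*(-47) = 12*(-47) = -564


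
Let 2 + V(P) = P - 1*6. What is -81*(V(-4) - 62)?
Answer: 5994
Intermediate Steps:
V(P) = -8 + P (V(P) = -2 + (P - 1*6) = -2 + (P - 6) = -2 + (-6 + P) = -8 + P)
-81*(V(-4) - 62) = -81*((-8 - 4) - 62) = -81*(-12 - 62) = -81*(-74) = 5994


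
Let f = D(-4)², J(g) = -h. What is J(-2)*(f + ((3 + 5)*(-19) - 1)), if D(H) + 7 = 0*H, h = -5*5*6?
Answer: -15600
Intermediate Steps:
h = -150 (h = -25*6 = -150)
D(H) = -7 (D(H) = -7 + 0*H = -7 + 0 = -7)
J(g) = 150 (J(g) = -1*(-150) = 150)
f = 49 (f = (-7)² = 49)
J(-2)*(f + ((3 + 5)*(-19) - 1)) = 150*(49 + ((3 + 5)*(-19) - 1)) = 150*(49 + (8*(-19) - 1)) = 150*(49 + (-152 - 1)) = 150*(49 - 153) = 150*(-104) = -15600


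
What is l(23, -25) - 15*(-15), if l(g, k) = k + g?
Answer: 223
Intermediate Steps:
l(g, k) = g + k
l(23, -25) - 15*(-15) = (23 - 25) - 15*(-15) = -2 + 225 = 223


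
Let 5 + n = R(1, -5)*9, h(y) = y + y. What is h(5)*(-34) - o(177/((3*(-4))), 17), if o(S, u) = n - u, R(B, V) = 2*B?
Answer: -336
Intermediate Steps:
h(y) = 2*y
n = 13 (n = -5 + (2*1)*9 = -5 + 2*9 = -5 + 18 = 13)
o(S, u) = 13 - u
h(5)*(-34) - o(177/((3*(-4))), 17) = (2*5)*(-34) - (13 - 1*17) = 10*(-34) - (13 - 17) = -340 - 1*(-4) = -340 + 4 = -336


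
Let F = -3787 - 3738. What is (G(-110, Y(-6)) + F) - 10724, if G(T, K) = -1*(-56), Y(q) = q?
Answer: -18193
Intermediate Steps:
F = -7525
G(T, K) = 56
(G(-110, Y(-6)) + F) - 10724 = (56 - 7525) - 10724 = -7469 - 10724 = -18193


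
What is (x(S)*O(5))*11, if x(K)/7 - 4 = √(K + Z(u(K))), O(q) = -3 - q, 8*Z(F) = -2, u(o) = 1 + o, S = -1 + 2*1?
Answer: -2464 - 308*√3 ≈ -2997.5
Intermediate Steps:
S = 1 (S = -1 + 2 = 1)
Z(F) = -¼ (Z(F) = (⅛)*(-2) = -¼)
x(K) = 28 + 7*√(-¼ + K) (x(K) = 28 + 7*√(K - ¼) = 28 + 7*√(-¼ + K))
(x(S)*O(5))*11 = ((28 + 7*√(-1 + 4*1)/2)*(-3 - 1*5))*11 = ((28 + 7*√(-1 + 4)/2)*(-3 - 5))*11 = ((28 + 7*√3/2)*(-8))*11 = (-224 - 28*√3)*11 = -2464 - 308*√3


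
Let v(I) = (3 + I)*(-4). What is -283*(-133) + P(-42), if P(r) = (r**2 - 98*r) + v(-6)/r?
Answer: 304631/7 ≈ 43519.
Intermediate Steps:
v(I) = -12 - 4*I
P(r) = r**2 - 98*r + 12/r (P(r) = (r**2 - 98*r) + (-12 - 4*(-6))/r = (r**2 - 98*r) + (-12 + 24)/r = (r**2 - 98*r) + 12/r = r**2 - 98*r + 12/r)
-283*(-133) + P(-42) = -283*(-133) + (12 + (-42)**2*(-98 - 42))/(-42) = 37639 - (12 + 1764*(-140))/42 = 37639 - (12 - 246960)/42 = 37639 - 1/42*(-246948) = 37639 + 41158/7 = 304631/7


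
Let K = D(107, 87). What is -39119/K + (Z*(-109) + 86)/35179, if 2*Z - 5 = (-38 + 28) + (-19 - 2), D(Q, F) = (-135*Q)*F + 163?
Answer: 3264764957/44204242808 ≈ 0.073856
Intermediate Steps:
D(Q, F) = 163 - 135*F*Q (D(Q, F) = -135*F*Q + 163 = 163 - 135*F*Q)
K = -1256552 (K = 163 - 135*87*107 = 163 - 1256715 = -1256552)
Z = -13 (Z = 5/2 + ((-38 + 28) + (-19 - 2))/2 = 5/2 + (-10 - 21)/2 = 5/2 + (½)*(-31) = 5/2 - 31/2 = -13)
-39119/K + (Z*(-109) + 86)/35179 = -39119/(-1256552) + (-13*(-109) + 86)/35179 = -39119*(-1/1256552) + (1417 + 86)*(1/35179) = 39119/1256552 + 1503*(1/35179) = 39119/1256552 + 1503/35179 = 3264764957/44204242808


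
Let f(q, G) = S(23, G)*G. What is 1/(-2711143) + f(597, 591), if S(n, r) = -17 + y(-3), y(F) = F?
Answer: -32045710261/2711143 ≈ -11820.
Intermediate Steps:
S(n, r) = -20 (S(n, r) = -17 - 3 = -20)
f(q, G) = -20*G
1/(-2711143) + f(597, 591) = 1/(-2711143) - 20*591 = -1/2711143 - 11820 = -32045710261/2711143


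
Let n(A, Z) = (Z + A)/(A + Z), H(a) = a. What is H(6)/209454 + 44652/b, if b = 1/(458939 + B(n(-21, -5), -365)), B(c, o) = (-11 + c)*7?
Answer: 715265113488493/34909 ≈ 2.0489e+10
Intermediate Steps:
n(A, Z) = 1 (n(A, Z) = (A + Z)/(A + Z) = 1)
B(c, o) = -77 + 7*c
b = 1/458869 (b = 1/(458939 + (-77 + 7*1)) = 1/(458939 + (-77 + 7)) = 1/(458939 - 70) = 1/458869 ≈ 2.1793e-6)
H(6)/209454 + 44652/b = 6/209454 + 44652/(1/458869) = 6*(1/209454) + 44652*458869 = 1/34909 + 20489418588 = 715265113488493/34909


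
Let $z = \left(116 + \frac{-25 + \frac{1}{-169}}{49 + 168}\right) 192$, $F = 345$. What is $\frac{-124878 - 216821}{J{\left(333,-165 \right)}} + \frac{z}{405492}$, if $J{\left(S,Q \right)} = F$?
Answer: $- \frac{423415867757917}{427529983335} \approx -990.38$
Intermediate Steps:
$J{\left(S,Q \right)} = 345$
$z = \frac{815969664}{36673}$ ($z = \left(116 + \frac{-25 - \frac{1}{169}}{217}\right) 192 = \left(116 - \frac{4226}{36673}\right) 192 = \frac{4249842}{36673} \cdot 192 = \frac{815969664}{36673} \approx 22250.0$)
$\frac{-124878 - 216821}{J{\left(333,-165 \right)}} + \frac{z}{405492} = \frac{-124878 - 216821}{345} + \frac{815969664}{36673 \cdot 405492} = \left(-124878 - 216821\right) \frac{1}{345} + \frac{815969664}{36673} \cdot \frac{1}{405492} = \left(-341699\right) \frac{1}{345} + \frac{67997472}{1239217343} = - \frac{341699}{345} + \frac{67997472}{1239217343} = - \frac{423415867757917}{427529983335}$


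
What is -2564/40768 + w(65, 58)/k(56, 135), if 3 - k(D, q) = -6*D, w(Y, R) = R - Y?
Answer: -288643/3455088 ≈ -0.083541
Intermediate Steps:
k(D, q) = 3 + 6*D (k(D, q) = 3 - (-6)*D = 3 + 6*D)
-2564/40768 + w(65, 58)/k(56, 135) = -2564/40768 + (58 - 1*65)/(3 + 6*56) = -2564*1/40768 + (58 - 65)/(3 + 336) = -641/10192 - 7/339 = -288643/3455088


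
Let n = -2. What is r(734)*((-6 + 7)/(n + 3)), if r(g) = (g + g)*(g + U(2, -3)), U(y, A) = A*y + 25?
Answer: 1105404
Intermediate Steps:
U(y, A) = 25 + A*y
r(g) = 2*g*(19 + g) (r(g) = (g + g)*(g + (25 - 3*2)) = (2*g)*(g + (25 - 6)) = (2*g)*(g + 19) = (2*g)*(19 + g) = 2*g*(19 + g))
r(734)*((-6 + 7)/(n + 3)) = (2*734*(19 + 734))*((-6 + 7)/(-2 + 3)) = (2*734*753)*(1/1) = 1105404*(1*1) = 1105404*1 = 1105404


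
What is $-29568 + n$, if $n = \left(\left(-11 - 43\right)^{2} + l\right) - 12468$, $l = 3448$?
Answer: $-35672$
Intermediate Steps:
$n = -6104$ ($n = \left(\left(-11 - 43\right)^{2} + 3448\right) - 12468 = \left(\left(-54\right)^{2} + 3448\right) - 12468 = \left(2916 + 3448\right) - 12468 = 6364 - 12468 = -6104$)
$-29568 + n = -29568 - 6104 = -35672$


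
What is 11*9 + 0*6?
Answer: 99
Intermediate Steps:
11*9 + 0*6 = 99 + 0 = 99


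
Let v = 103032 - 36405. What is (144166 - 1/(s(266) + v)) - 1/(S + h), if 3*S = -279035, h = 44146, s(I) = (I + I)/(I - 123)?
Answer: 201371718883975894/1396804509221 ≈ 1.4417e+5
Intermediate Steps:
s(I) = 2*I/(-123 + I) (s(I) = (2*I)/(-123 + I) = 2*I/(-123 + I))
v = 66627
S = -279035/3 (S = (1/3)*(-279035) = -279035/3 ≈ -93012.)
(144166 - 1/(s(266) + v)) - 1/(S + h) = (144166 - 1/(2*266/(-123 + 266) + 66627)) - 1/(-279035/3 + 44146) = (144166 - 1/(2*266/143 + 66627)) - 1/(-146597/3) = (144166 - 1/(2*266*(1/143) + 66627)) - 1*(-3/146597) = (144166 - 1/(532/143 + 66627)) + 3/146597 = (144166 - 1/9528193/143) + 3/146597 = (144166 - 1*143/9528193) + 3/146597 = (144166 - 143/9528193) + 3/146597 = 1373641471895/9528193 + 3/146597 = 201371718883975894/1396804509221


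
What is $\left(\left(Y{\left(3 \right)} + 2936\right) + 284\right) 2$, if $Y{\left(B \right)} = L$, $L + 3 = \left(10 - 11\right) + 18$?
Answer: $6468$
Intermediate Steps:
$L = 14$ ($L = -3 + \left(\left(10 - 11\right) + 18\right) = -3 + \left(-1 + 18\right) = -3 + 17 = 14$)
$Y{\left(B \right)} = 14$
$\left(\left(Y{\left(3 \right)} + 2936\right) + 284\right) 2 = \left(\left(14 + 2936\right) + 284\right) 2 = \left(2950 + 284\right) 2 = 3234 \cdot 2 = 6468$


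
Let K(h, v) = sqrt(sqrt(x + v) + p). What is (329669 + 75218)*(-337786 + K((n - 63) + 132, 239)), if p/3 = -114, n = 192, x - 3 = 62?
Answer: -136765160182 + 404887*I*sqrt(342 - 4*sqrt(19)) ≈ -1.3677e+11 + 7.2943e+6*I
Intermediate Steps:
x = 65 (x = 3 + 62 = 65)
p = -342 (p = 3*(-114) = -342)
K(h, v) = sqrt(-342 + sqrt(65 + v)) (K(h, v) = sqrt(sqrt(65 + v) - 342) = sqrt(-342 + sqrt(65 + v)))
(329669 + 75218)*(-337786 + K((n - 63) + 132, 239)) = (329669 + 75218)*(-337786 + sqrt(-342 + sqrt(65 + 239))) = 404887*(-337786 + sqrt(-342 + sqrt(304))) = 404887*(-337786 + sqrt(-342 + 4*sqrt(19))) = -136765160182 + 404887*sqrt(-342 + 4*sqrt(19))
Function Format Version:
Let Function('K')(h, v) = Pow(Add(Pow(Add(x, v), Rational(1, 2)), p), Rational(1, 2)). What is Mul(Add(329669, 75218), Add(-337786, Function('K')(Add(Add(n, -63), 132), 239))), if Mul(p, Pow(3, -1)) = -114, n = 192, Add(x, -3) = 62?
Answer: Add(-136765160182, Mul(404887, I, Pow(Add(342, Mul(-4, Pow(19, Rational(1, 2)))), Rational(1, 2)))) ≈ Add(-1.3677e+11, Mul(7.2943e+6, I))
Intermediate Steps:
x = 65 (x = Add(3, 62) = 65)
p = -342 (p = Mul(3, -114) = -342)
Function('K')(h, v) = Pow(Add(-342, Pow(Add(65, v), Rational(1, 2))), Rational(1, 2)) (Function('K')(h, v) = Pow(Add(Pow(Add(65, v), Rational(1, 2)), -342), Rational(1, 2)) = Pow(Add(-342, Pow(Add(65, v), Rational(1, 2))), Rational(1, 2)))
Mul(Add(329669, 75218), Add(-337786, Function('K')(Add(Add(n, -63), 132), 239))) = Mul(Add(329669, 75218), Add(-337786, Pow(Add(-342, Pow(Add(65, 239), Rational(1, 2))), Rational(1, 2)))) = Mul(404887, Add(-337786, Pow(Add(-342, Pow(304, Rational(1, 2))), Rational(1, 2)))) = Mul(404887, Add(-337786, Pow(Add(-342, Mul(4, Pow(19, Rational(1, 2)))), Rational(1, 2)))) = Add(-136765160182, Mul(404887, Pow(Add(-342, Mul(4, Pow(19, Rational(1, 2)))), Rational(1, 2))))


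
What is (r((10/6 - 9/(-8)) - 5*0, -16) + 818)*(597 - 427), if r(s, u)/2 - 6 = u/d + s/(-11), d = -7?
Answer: 65507375/462 ≈ 1.4179e+5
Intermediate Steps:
r(s, u) = 12 - 2*u/7 - 2*s/11 (r(s, u) = 12 + 2*(u/(-7) + s/(-11)) = 12 + 2*(u*(-1/7) + s*(-1/11)) = 12 + 2*(-u/7 - s/11) = 12 + (-2*u/7 - 2*s/11) = 12 - 2*u/7 - 2*s/11)
(r((10/6 - 9/(-8)) - 5*0, -16) + 818)*(597 - 427) = ((12 - 2/7*(-16) - 2*((10/6 - 9/(-8)) - 5*0)/11) + 818)*(597 - 427) = ((12 + 32/7 - 2*((10*(1/6) - 9*(-1/8)) + 0)/11) + 818)*170 = ((12 + 32/7 - 2*((5/3 + 9/8) + 0)/11) + 818)*170 = ((12 + 32/7 - 2*(67/24 + 0)/11) + 818)*170 = ((12 + 32/7 - 2/11*67/24) + 818)*170 = ((12 + 32/7 - 67/132) + 818)*170 = (14843/924 + 818)*170 = (770675/924)*170 = 65507375/462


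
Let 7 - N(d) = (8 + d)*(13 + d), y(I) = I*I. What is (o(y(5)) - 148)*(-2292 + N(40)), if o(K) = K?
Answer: 593967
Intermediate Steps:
y(I) = I²
N(d) = 7 - (8 + d)*(13 + d)
(o(y(5)) - 148)*(-2292 + N(40)) = (5² - 148)*(-2292 + (-97 - 1*40² - 21*40)) = (25 - 148)*(-2292 + (-97 - 1*1600 - 840)) = -123*(-2292 + (-97 - 1600 - 840)) = -123*(-2292 - 2537) = -123*(-4829) = 593967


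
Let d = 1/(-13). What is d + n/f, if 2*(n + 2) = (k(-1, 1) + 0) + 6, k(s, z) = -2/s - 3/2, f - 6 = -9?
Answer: -77/156 ≈ -0.49359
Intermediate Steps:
f = -3 (f = 6 - 9 = -3)
k(s, z) = -3/2 - 2/s (k(s, z) = -2/s - 3*½ = -2/s - 3/2 = -3/2 - 2/s)
d = -1/13 ≈ -0.076923
n = 5/4 (n = -2 + (((-3/2 - 2/(-1)) + 0) + 6)/2 = -2 + (((-3/2 - 2*(-1)) + 0) + 6)/2 = -2 + (((-3/2 + 2) + 0) + 6)/2 = -2 + ((½ + 0) + 6)/2 = -2 + (½ + 6)/2 = -2 + (½)*(13/2) = -2 + 13/4 = 5/4 ≈ 1.2500)
d + n/f = -1/13 + (5/4)/(-3) = -1/13 - ⅓*5/4 = -1/13 - 5/12 = -77/156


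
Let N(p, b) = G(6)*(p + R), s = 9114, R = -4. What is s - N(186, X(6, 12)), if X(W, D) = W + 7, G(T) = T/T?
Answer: 8932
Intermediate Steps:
G(T) = 1
X(W, D) = 7 + W
N(p, b) = -4 + p (N(p, b) = 1*(p - 4) = 1*(-4 + p) = -4 + p)
s - N(186, X(6, 12)) = 9114 - (-4 + 186) = 9114 - 1*182 = 9114 - 182 = 8932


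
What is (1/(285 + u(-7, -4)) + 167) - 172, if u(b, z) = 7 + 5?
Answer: -1484/297 ≈ -4.9966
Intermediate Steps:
u(b, z) = 12
(1/(285 + u(-7, -4)) + 167) - 172 = (1/(285 + 12) + 167) - 172 = (1/297 + 167) - 172 = 49600/297 - 172 = -1484/297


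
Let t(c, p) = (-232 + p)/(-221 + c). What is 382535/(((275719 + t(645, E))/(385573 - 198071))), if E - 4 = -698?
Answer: 3041185688968/11690393 ≈ 2.6014e+5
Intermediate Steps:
E = -694 (E = 4 - 698 = -694)
t(c, p) = (-232 + p)/(-221 + c)
382535/(((275719 + t(645, E))/(385573 - 198071))) = 382535/(((275719 + (-232 - 694)/(-221 + 645))/(385573 - 198071))) = 382535/(((275719 - 926/424)/187502)) = 382535/(((275719 + (1/424)*(-926))*(1/187502))) = 382535/(((275719 - 463/212)*(1/187502))) = 382535/(((58451965/212)*(1/187502))) = 382535/(58451965/39750424) = 382535*(39750424/58451965) = 3041185688968/11690393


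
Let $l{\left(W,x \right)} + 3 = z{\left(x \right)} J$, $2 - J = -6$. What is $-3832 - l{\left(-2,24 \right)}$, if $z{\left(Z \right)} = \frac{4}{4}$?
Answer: $-3837$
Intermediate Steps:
$z{\left(Z \right)} = 1$ ($z{\left(Z \right)} = 4 \cdot \frac{1}{4} = 1$)
$J = 8$ ($J = 2 - -6 = 2 + 6 = 8$)
$l{\left(W,x \right)} = 5$ ($l{\left(W,x \right)} = -3 + 1 \cdot 8 = -3 + 8 = 5$)
$-3832 - l{\left(-2,24 \right)} = -3832 - 5 = -3837$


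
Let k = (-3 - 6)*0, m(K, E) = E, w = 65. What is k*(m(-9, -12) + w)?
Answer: 0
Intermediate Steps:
k = 0 (k = -9*0 = 0)
k*(m(-9, -12) + w) = 0*(-12 + 65) = 0*53 = 0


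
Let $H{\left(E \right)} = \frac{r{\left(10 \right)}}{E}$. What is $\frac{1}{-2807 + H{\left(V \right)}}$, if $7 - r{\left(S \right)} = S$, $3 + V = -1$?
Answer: $- \frac{4}{11225} \approx -0.00035635$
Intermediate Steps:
$V = -4$ ($V = -3 - 1 = -4$)
$r{\left(S \right)} = 7 - S$
$H{\left(E \right)} = - \frac{3}{E}$ ($H{\left(E \right)} = \frac{7 - 10}{E} = - \frac{3}{E}$)
$\frac{1}{-2807 + H{\left(V \right)}} = \frac{1}{-2807 - \frac{3}{-4}} = \frac{1}{-2807 - - \frac{3}{4}} = \frac{1}{-2807 + \frac{3}{4}} = \frac{1}{- \frac{11225}{4}} = - \frac{4}{11225}$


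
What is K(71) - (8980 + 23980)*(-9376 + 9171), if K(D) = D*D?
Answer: 6761841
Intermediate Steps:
K(D) = D²
K(71) - (8980 + 23980)*(-9376 + 9171) = 71² - (8980 + 23980)*(-9376 + 9171) = 5041 - 32960*(-205) = 5041 - 1*(-6756800) = 5041 + 6756800 = 6761841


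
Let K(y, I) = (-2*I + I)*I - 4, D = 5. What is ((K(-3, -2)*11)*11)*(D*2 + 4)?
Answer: -13552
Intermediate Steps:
K(y, I) = -4 - I² (K(y, I) = (-I)*I - 4 = -I² - 4 = -4 - I²)
((K(-3, -2)*11)*11)*(D*2 + 4) = (((-4 - 1*(-2)²)*11)*11)*(5*2 + 4) = (((-4 - 1*4)*11)*11)*(10 + 4) = (((-4 - 4)*11)*11)*14 = (-8*11*11)*14 = -88*11*14 = -968*14 = -13552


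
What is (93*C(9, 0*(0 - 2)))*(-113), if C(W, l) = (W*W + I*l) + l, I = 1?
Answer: -851229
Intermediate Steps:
C(W, l) = W² + 2*l (C(W, l) = (W*W + 1*l) + l = (W² + l) + l = (l + W²) + l = W² + 2*l)
(93*C(9, 0*(0 - 2)))*(-113) = (93*(9² + 2*(0*(0 - 2))))*(-113) = (93*(81 + 2*(0*(-2))))*(-113) = (93*(81 + 2*0))*(-113) = (93*(81 + 0))*(-113) = (93*81)*(-113) = 7533*(-113) = -851229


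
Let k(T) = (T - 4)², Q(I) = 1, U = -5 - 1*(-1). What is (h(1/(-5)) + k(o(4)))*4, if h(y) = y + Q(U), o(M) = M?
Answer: 16/5 ≈ 3.2000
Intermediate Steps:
U = -4 (U = -5 + 1 = -4)
k(T) = (-4 + T)²
h(y) = 1 + y (h(y) = y + 1 = 1 + y)
(h(1/(-5)) + k(o(4)))*4 = ((1 + 1/(-5)) + (-4 + 4)²)*4 = ((1 - ⅕) + 0²)*4 = (⅘ + 0)*4 = (⅘)*4 = 16/5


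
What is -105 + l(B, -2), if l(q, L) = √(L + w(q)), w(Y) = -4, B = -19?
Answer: -105 + I*√6 ≈ -105.0 + 2.4495*I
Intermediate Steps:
l(q, L) = √(-4 + L) (l(q, L) = √(L - 4) = √(-4 + L))
-105 + l(B, -2) = -105 + √(-4 - 2) = -105 + √(-6) = -105 + I*√6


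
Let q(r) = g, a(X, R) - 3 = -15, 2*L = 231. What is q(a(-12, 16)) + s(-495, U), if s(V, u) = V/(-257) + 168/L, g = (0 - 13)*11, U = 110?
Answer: -394704/2827 ≈ -139.62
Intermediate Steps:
L = 231/2 (L = (½)*231 = 231/2 ≈ 115.50)
a(X, R) = -12 (a(X, R) = 3 - 15 = -12)
g = -143 (g = -13*11 = -143)
s(V, u) = 16/11 - V/257 (s(V, u) = V/(-257) + 168/(231/2) = V*(-1/257) + 168*(2/231) = -V/257 + 16/11 = 16/11 - V/257)
q(r) = -143
q(a(-12, 16)) + s(-495, U) = -143 + (16/11 - 1/257*(-495)) = -143 + (16/11 + 495/257) = -143 + 9557/2827 = -394704/2827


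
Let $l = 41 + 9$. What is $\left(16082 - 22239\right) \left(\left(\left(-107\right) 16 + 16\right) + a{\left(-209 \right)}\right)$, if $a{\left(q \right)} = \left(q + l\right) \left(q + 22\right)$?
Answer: $-172623809$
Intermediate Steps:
$l = 50$
$a{\left(q \right)} = \left(22 + q\right) \left(50 + q\right)$ ($a{\left(q \right)} = \left(q + 50\right) \left(q + 22\right) = \left(50 + q\right) \left(22 + q\right) = \left(22 + q\right) \left(50 + q\right)$)
$\left(16082 - 22239\right) \left(\left(\left(-107\right) 16 + 16\right) + a{\left(-209 \right)}\right) = \left(16082 - 22239\right) \left(\left(\left(-107\right) 16 + 16\right) + \left(1100 + \left(-209\right)^{2} + 72 \left(-209\right)\right)\right) = - 6157 \left(\left(-1712 + 16\right) + \left(1100 + 43681 - 15048\right)\right) = - 6157 \left(-1696 + 29733\right) = \left(-6157\right) 28037 = -172623809$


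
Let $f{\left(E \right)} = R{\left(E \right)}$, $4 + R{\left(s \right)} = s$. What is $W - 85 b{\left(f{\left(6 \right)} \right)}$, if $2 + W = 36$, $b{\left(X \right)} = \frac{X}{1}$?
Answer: $-136$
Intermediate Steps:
$R{\left(s \right)} = -4 + s$
$f{\left(E \right)} = -4 + E$
$b{\left(X \right)} = X$ ($b{\left(X \right)} = X 1 = X$)
$W = 34$ ($W = -2 + 36 = 34$)
$W - 85 b{\left(f{\left(6 \right)} \right)} = 34 - 85 \left(-4 + 6\right) = 34 - 170 = -136$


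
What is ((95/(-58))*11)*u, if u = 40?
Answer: -20900/29 ≈ -720.69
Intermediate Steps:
((95/(-58))*11)*u = ((95/(-58))*11)*40 = ((95*(-1/58))*11)*40 = -95/58*11*40 = -1045/58*40 = -20900/29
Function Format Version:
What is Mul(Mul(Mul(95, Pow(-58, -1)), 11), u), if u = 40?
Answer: Rational(-20900, 29) ≈ -720.69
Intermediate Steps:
Mul(Mul(Mul(95, Pow(-58, -1)), 11), u) = Mul(Mul(Mul(95, Pow(-58, -1)), 11), 40) = Mul(Mul(Mul(95, Rational(-1, 58)), 11), 40) = Mul(Mul(Rational(-95, 58), 11), 40) = Mul(Rational(-1045, 58), 40) = Rational(-20900, 29)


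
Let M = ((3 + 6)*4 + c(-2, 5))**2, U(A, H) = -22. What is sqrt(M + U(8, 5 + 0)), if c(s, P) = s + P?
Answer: sqrt(1499) ≈ 38.717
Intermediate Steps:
c(s, P) = P + s
M = 1521 (M = ((3 + 6)*4 + (5 - 2))**2 = (9*4 + 3)**2 = (36 + 3)**2 = 39**2 = 1521)
sqrt(M + U(8, 5 + 0)) = sqrt(1521 - 22) = sqrt(1499)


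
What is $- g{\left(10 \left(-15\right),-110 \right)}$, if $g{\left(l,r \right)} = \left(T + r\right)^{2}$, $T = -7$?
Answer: $-13689$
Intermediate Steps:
$g{\left(l,r \right)} = \left(-7 + r\right)^{2}$
$- g{\left(10 \left(-15\right),-110 \right)} = - \left(-7 - 110\right)^{2} = - \left(-117\right)^{2} = \left(-1\right) 13689 = -13689$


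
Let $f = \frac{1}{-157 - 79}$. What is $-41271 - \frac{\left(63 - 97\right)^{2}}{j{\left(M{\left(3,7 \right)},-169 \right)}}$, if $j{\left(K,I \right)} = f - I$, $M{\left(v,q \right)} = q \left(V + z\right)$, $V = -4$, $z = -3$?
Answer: $- \frac{1646284109}{39883} \approx -41278.0$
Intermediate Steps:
$M{\left(v,q \right)} = - 7 q$ ($M{\left(v,q \right)} = q \left(-4 - 3\right) = q \left(-7\right) = - 7 q$)
$f = - \frac{1}{236}$ ($f = \frac{1}{-236} = - \frac{1}{236} \approx -0.0042373$)
$j{\left(K,I \right)} = - \frac{1}{236} - I$
$-41271 - \frac{\left(63 - 97\right)^{2}}{j{\left(M{\left(3,7 \right)},-169 \right)}} = -41271 - \frac{\left(63 - 97\right)^{2}}{- \frac{1}{236} - -169} = -41271 - \frac{\left(-34\right)^{2}}{- \frac{1}{236} + 169} = -41271 - \frac{1156}{\frac{39883}{236}} = -41271 - 1156 \cdot \frac{236}{39883} = -41271 - \frac{272816}{39883} = - \frac{1646284109}{39883}$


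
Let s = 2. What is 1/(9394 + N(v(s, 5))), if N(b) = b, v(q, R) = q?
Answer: 1/9396 ≈ 0.00010643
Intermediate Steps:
1/(9394 + N(v(s, 5))) = 1/(9394 + 2) = 1/9396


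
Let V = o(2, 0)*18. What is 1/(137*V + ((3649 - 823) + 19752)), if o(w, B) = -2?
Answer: 1/17646 ≈ 5.6670e-5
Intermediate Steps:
V = -36 (V = -2*18 = -36)
1/(137*V + ((3649 - 823) + 19752)) = 1/(137*(-36) + ((3649 - 823) + 19752)) = 1/(-4932 + (2826 + 19752)) = 1/(-4932 + 22578) = 1/17646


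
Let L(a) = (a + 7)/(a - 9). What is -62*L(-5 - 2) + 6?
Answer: 6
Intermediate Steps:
L(a) = (7 + a)/(-9 + a)
-62*L(-5 - 2) + 6 = -62*(7 + (-5 - 2))/(-9 + (-5 - 2)) + 6 = -62*(7 - 7)/(-9 - 7) + 6 = -62*0/(-16) + 6 = -(-31)*0/8 + 6 = -62*0 + 6 = 0 + 6 = 6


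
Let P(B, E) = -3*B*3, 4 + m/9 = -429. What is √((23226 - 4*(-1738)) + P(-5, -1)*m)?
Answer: 7*I*√2963 ≈ 381.03*I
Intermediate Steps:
m = -3897 (m = -36 + 9*(-429) = -36 - 3861 = -3897)
P(B, E) = -9*B
√((23226 - 4*(-1738)) + P(-5, -1)*m) = √((23226 - 4*(-1738)) - 9*(-5)*(-3897)) = √((23226 + 6952) + 45*(-3897)) = √(30178 - 175365) = √(-145187) = 7*I*√2963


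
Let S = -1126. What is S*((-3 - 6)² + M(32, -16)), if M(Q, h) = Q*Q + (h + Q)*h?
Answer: -955974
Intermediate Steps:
M(Q, h) = Q² + h*(Q + h) (M(Q, h) = Q² + (Q + h)*h = Q² + h*(Q + h))
S*((-3 - 6)² + M(32, -16)) = -1126*((-3 - 6)² + (32² + (-16)² + 32*(-16))) = -1126*((-9)² + (1024 + 256 - 512)) = -1126*(81 + 768) = -1126*849 = -955974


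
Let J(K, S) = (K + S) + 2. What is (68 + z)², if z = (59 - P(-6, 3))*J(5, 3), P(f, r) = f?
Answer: 515524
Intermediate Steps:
J(K, S) = 2 + K + S
z = 650 (z = (59 - 1*(-6))*(2 + 5 + 3) = (59 + 6)*10 = 65*10 = 650)
(68 + z)² = (68 + 650)² = 718² = 515524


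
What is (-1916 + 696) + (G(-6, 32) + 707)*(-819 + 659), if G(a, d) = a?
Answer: -113380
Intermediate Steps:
(-1916 + 696) + (G(-6, 32) + 707)*(-819 + 659) = (-1916 + 696) + (-6 + 707)*(-819 + 659) = -1220 + 701*(-160) = -1220 - 112160 = -113380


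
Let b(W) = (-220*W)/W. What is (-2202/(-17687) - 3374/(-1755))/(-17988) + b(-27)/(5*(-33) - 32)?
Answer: 30706661930836/27499222207665 ≈ 1.1166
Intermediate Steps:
b(W) = -220
(-2202/(-17687) - 3374/(-1755))/(-17988) + b(-27)/(5*(-33) - 32) = (-2202/(-17687) - 3374/(-1755))/(-17988) - 220/(5*(-33) - 32) = (-2202*(-1/17687) - 3374*(-1/1755))*(-1/17988) - 220/(-165 - 32) = (2202/17687 + 3374/1755)*(-1/17988) - 220/(-197) = (63540448/31040685)*(-1/17988) - 220*(-1/197) = -15885112/139589960445 + 220/197 = 30706661930836/27499222207665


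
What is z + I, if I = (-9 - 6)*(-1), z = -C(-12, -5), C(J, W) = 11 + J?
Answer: 16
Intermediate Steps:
z = 1 (z = -(11 - 12) = -1*(-1) = 1)
I = 15 (I = -15*(-1) = 15)
z + I = 1 + 15 = 16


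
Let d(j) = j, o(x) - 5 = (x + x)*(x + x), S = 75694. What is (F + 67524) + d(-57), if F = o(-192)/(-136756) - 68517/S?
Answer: 349185724855151/5175804332 ≈ 67465.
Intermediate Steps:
o(x) = 5 + 4*x² (o(x) = 5 + (x + x)*(x + x) = 5 + (2*x)*(2*x) = 5 + 4*x²)
F = -10266011893/5175804332 (F = (5 + 4*(-192)²)/(-136756) - 68517/75694 = (5 + 4*36864)*(-1/136756) - 68517*1/75694 = (5 + 147456)*(-1/136756) - 68517/75694 = 147461*(-1/136756) - 68517/75694 = -147461/136756 - 68517/75694 = -10266011893/5175804332 ≈ -1.9835)
(F + 67524) + d(-57) = (-10266011893/5175804332 + 67524) - 57 = 349480745702075/5175804332 - 57 = 349185724855151/5175804332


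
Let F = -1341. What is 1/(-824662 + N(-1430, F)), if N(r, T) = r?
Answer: -1/826092 ≈ -1.2105e-6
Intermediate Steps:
1/(-824662 + N(-1430, F)) = 1/(-824662 - 1430) = 1/(-826092) = -1/826092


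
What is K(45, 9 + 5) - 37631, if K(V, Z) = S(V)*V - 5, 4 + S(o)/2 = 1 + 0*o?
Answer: -37906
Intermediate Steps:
S(o) = -6 (S(o) = -8 + 2*(1 + 0*o) = -8 + 2*(1 + 0) = -8 + 2*1 = -8 + 2 = -6)
K(V, Z) = -5 - 6*V (K(V, Z) = -6*V - 5 = -5 - 6*V)
K(45, 9 + 5) - 37631 = (-5 - 6*45) - 37631 = (-5 - 270) - 37631 = -275 - 37631 = -37906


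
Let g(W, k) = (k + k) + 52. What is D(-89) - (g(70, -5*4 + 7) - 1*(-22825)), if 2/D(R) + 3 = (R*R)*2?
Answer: -361936987/15839 ≈ -22851.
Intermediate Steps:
D(R) = 2/(-3 + 2*R²) (D(R) = 2/(-3 + (R*R)*2) = 2/(-3 + R²*2) = 2/(-3 + 2*R²))
g(W, k) = 52 + 2*k (g(W, k) = 2*k + 52 = 52 + 2*k)
D(-89) - (g(70, -5*4 + 7) - 1*(-22825)) = 2/(-3 + 2*(-89)²) - ((52 + 2*(-5*4 + 7)) - 1*(-22825)) = 2/(-3 + 2*7921) - ((52 + 2*(-20 + 7)) + 22825) = 2/(-3 + 15842) - ((52 + 2*(-13)) + 22825) = 2/15839 - ((52 - 26) + 22825) = 2*(1/15839) - (26 + 22825) = 2/15839 - 1*22851 = 2/15839 - 22851 = -361936987/15839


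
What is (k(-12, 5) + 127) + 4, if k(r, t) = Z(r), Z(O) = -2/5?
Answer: 653/5 ≈ 130.60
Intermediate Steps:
Z(O) = -⅖ (Z(O) = -2*⅕ = -⅖)
k(r, t) = -⅖
(k(-12, 5) + 127) + 4 = (-⅖ + 127) + 4 = 633/5 + 4 = 653/5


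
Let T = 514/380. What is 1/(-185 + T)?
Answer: -190/34893 ≈ -0.0054452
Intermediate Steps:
T = 257/190 (T = 514*(1/380) = 257/190 ≈ 1.3526)
1/(-185 + T) = 1/(-185 + 257/190) = 1/(-34893/190) = -190/34893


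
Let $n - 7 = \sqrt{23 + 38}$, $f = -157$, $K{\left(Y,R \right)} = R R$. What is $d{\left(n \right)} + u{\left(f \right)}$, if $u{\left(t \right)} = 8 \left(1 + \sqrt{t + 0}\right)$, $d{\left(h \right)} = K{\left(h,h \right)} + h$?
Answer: $125 + 15 \sqrt{61} + 8 i \sqrt{157} \approx 242.15 + 100.24 i$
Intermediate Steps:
$K{\left(Y,R \right)} = R^{2}$
$n = 7 + \sqrt{61}$ ($n = 7 + \sqrt{23 + 38} = 7 + \sqrt{61} \approx 14.81$)
$d{\left(h \right)} = h + h^{2}$ ($d{\left(h \right)} = h^{2} + h = h + h^{2}$)
$u{\left(t \right)} = 8 + 8 \sqrt{t}$ ($u{\left(t \right)} = 8 \left(1 + \sqrt{t}\right) = 8 + 8 \sqrt{t}$)
$d{\left(n \right)} + u{\left(f \right)} = \left(7 + \sqrt{61}\right) \left(1 + \left(7 + \sqrt{61}\right)\right) + \left(8 + 8 \sqrt{-157}\right) = \left(7 + \sqrt{61}\right) \left(8 + \sqrt{61}\right) + \left(8 + 8 i \sqrt{157}\right) = 8 + \left(7 + \sqrt{61}\right) \left(8 + \sqrt{61}\right) + 8 i \sqrt{157}$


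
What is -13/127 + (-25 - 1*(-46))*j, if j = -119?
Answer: -317386/127 ≈ -2499.1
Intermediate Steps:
-13/127 + (-25 - 1*(-46))*j = -13/127 + (-25 - 1*(-46))*(-119) = -13*1/127 + (-25 + 46)*(-119) = -13/127 + 21*(-119) = -13/127 - 2499 = -317386/127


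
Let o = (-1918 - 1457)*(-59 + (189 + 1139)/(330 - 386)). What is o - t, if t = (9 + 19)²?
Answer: 1948637/7 ≈ 2.7838e+5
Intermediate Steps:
o = 1954125/7 (o = -3375*(-59 + 1328/(-56)) = -3375*(-59 + 1328*(-1/56)) = -3375*(-59 - 166/7) = -3375*(-579/7) = 1954125/7 ≈ 2.7916e+5)
t = 784 (t = 28² = 784)
o - t = 1954125/7 - 1*784 = 1954125/7 - 784 = 1948637/7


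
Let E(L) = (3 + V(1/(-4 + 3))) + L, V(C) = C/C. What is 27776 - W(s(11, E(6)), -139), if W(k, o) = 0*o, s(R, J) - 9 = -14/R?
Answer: 27776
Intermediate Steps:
V(C) = 1
E(L) = 4 + L (E(L) = (3 + 1) + L = 4 + L)
s(R, J) = 9 - 14/R
W(k, o) = 0
27776 - W(s(11, E(6)), -139) = 27776 - 1*0 = 27776 + 0 = 27776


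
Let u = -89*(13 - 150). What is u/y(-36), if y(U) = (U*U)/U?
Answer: -12193/36 ≈ -338.69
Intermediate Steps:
y(U) = U (y(U) = U**2/U = U)
u = 12193 (u = -89*(-137) = 12193)
u/y(-36) = 12193/(-36) = 12193*(-1/36) = -12193/36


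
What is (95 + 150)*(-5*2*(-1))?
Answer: 2450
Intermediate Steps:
(95 + 150)*(-5*2*(-1)) = 245*(-10*(-1)) = 245*10 = 2450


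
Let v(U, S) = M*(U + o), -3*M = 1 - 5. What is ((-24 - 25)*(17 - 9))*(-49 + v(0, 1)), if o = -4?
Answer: 63896/3 ≈ 21299.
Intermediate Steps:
M = 4/3 (M = -(1 - 5)/3 = -1/3*(-4) = 4/3 ≈ 1.3333)
v(U, S) = -16/3 + 4*U/3 (v(U, S) = 4*(U - 4)/3 = 4*(-4 + U)/3 = -16/3 + 4*U/3)
((-24 - 25)*(17 - 9))*(-49 + v(0, 1)) = ((-24 - 25)*(17 - 9))*(-49 + (-16/3 + (4/3)*0)) = (-49*8)*(-49 + (-16/3 + 0)) = -392*(-49 - 16/3) = -392*(-163/3) = 63896/3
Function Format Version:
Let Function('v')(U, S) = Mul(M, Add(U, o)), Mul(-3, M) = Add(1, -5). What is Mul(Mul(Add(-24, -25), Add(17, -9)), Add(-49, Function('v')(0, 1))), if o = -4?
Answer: Rational(63896, 3) ≈ 21299.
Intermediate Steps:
M = Rational(4, 3) (M = Mul(Rational(-1, 3), Add(1, -5)) = Mul(Rational(-1, 3), -4) = Rational(4, 3) ≈ 1.3333)
Function('v')(U, S) = Add(Rational(-16, 3), Mul(Rational(4, 3), U)) (Function('v')(U, S) = Mul(Rational(4, 3), Add(U, -4)) = Mul(Rational(4, 3), Add(-4, U)) = Add(Rational(-16, 3), Mul(Rational(4, 3), U)))
Mul(Mul(Add(-24, -25), Add(17, -9)), Add(-49, Function('v')(0, 1))) = Mul(Mul(Add(-24, -25), Add(17, -9)), Add(-49, Add(Rational(-16, 3), Mul(Rational(4, 3), 0)))) = Mul(Mul(-49, 8), Add(-49, Add(Rational(-16, 3), 0))) = Mul(-392, Add(-49, Rational(-16, 3))) = Mul(-392, Rational(-163, 3)) = Rational(63896, 3)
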